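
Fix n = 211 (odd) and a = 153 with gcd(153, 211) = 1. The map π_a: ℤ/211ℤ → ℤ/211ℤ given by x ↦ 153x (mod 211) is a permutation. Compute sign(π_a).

Orbit of 58 under x↦153x: [58, 12, 148, 67, 123, 40, 1]… (length divides ord_211(153)).
16 cycles of lengths [14, 14, 14, 14, 14, 14, 14, 14, 14, 14, 14, 14, 14, 14, 14, 1].
211 − 16 = 195 transpositions; sign(π) = (−1)^195 = -1.

-1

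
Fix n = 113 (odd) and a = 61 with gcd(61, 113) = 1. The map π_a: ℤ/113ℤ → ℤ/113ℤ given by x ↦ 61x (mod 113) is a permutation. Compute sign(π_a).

+1

Start at x=64: 64 → 62 → 53 → 69 → 28 → 13 → 2 → … (one orbit).
Cycle type of π: 56×2 + 1; total 3 cycles.
n − c = 113 − 3 = 110; sign = (−1)^110 = +1.
(61|113)_J = +1 (Zolotarev's lemma cross-check).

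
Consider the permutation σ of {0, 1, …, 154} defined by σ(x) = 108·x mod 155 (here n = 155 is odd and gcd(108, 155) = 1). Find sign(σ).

+1

Orbit of 1 under x↦108x: [1, 108, 39, 27, 126, 123, 109]… (length divides ord_155(108)).
Cycle lengths of π_108 on ℤ/155ℤ: [20, 20, 20, 20, 20, 20, 10, 10, 10, 4, 1]; 11 cycles in total.
155 − 11 = 144 transpositions; sign(π) = (−1)^144 = +1.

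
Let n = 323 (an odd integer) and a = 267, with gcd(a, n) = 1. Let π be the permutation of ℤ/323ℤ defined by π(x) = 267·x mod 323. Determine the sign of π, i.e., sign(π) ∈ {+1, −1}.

-1

Orbit of 39 under x↦267x: [39, 77, 210, 191, 286, 134, 248]… (length divides ord_323(267)).
Decompose π into cycles: lengths [16, 16, 16, 16, 16, 16, 16, 16, 16, 16, 16, 16, 16, 16, 16, 16, 16, 16, 16, 1, 1, 1, 1, 1, 1, 1, 1, 1, 1, 1, 1, 1, 1, 1, 1, 1, 1, 1] (38 cycles, including the fixed point 0).
With 38 cycles on 323 points, sign = (−1)^{323−38} = -1.
The Jacobi symbol (267|323) = -1 (Zolotarev) agrees.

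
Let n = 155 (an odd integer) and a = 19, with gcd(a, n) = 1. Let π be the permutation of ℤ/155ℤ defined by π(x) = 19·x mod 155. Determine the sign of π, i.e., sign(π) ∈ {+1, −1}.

+1

Orbit of 101 under x↦19x: [101, 59, 36, 64, 131, 9, 16]… (length divides ord_155(19)).
Cycle type of π: 30×4 + 15×2 + 2×2 + 1; total 9 cycles.
Σ(ℓ_i−1) = 155−9 = 146; sign = (−1)^146 = +1.
(19|155)_J = +1 (Zolotarev's lemma cross-check).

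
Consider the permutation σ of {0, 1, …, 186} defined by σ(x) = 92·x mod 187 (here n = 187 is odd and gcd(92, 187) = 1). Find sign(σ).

Orbit of 141 under x↦92x: [141, 69, 177, 15, 71, 174, 113]… (length divides ord_187(92)).
Decompose π into cycles: lengths [80, 80, 16, 5, 5, 1] (6 cycles, including the fixed point 0).
6 cycles on 187: each ℓ→(−1)^(ℓ−1), product (−1)^181 = -1.

-1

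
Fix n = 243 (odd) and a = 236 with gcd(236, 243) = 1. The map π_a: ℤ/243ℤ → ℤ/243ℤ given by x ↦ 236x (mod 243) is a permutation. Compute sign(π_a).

-1

Start at x=187: 187 → 149 → 172 → 11 → 166 → 53 → 115 → … (one orbit).
The orbit structure of x ↦ 236x mod 243: 6 orbits of sizes [162, 54, 18, 6, 2, 1].
Σ(ℓ_i−1) = 243−6 = 237; sign = (−1)^237 = -1.
Check: (236/243) = -1 by Zolotarev.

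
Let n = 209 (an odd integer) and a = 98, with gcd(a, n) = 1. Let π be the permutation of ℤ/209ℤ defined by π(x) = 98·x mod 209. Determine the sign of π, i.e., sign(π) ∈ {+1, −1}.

+1

Start at x=208: 208 → 111 → 10 → 144 → 109 → 23 → 164 → … (one orbit).
17 cycles of lengths [18, 18, 18, 18, 18, 18, 18, 18, 18, 18, 18, 2, 2, 2, 2, 2, 1].
n − c = 209 − 17 = 192; sign = (−1)^192 = +1.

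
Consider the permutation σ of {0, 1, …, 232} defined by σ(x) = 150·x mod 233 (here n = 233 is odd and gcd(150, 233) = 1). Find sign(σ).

Trace 157: π^k(157) = [157, 17, 220, 147, 148, 65, 197] for k=0..6.
2 cycles of lengths [232, 1].
233 − 2 = 231 transpositions; sign(π) = (−1)^231 = -1.
(150|233)_J = -1 (Zolotarev's lemma cross-check).

-1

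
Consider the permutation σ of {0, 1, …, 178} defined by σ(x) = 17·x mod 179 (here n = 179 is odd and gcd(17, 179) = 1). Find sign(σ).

+1

Start at x=15: 15 → 76 → 39 → 126 → 173 → 77 → 56 → … (one orbit).
Cycle lengths of π_17 on ℤ/179ℤ: [89, 89, 1]; 3 cycles in total.
Σ(ℓ_i−1) = 179−3 = 176; sign = (−1)^176 = +1.
(17|179)_J = +1 (Zolotarev's lemma cross-check).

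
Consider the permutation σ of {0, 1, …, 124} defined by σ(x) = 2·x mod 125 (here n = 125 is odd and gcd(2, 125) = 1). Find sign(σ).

-1

Start at x=91: 91 → 57 → 114 → 103 → 81 → 37 → 74 → … (one orbit).
Cycle type of π: 100 + 20 + 4 + 1; total 4 cycles.
sign(π) = (−1)^{n − #cycles} = (−1)^{125−4} = (−1)^121 = -1.
Via Zolotarev, sign(π_{2}) = (2|125) = -1.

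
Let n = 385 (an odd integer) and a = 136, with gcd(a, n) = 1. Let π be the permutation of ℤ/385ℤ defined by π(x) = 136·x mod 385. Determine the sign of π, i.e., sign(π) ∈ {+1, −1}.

Trace 366: π^k(366) = [366, 111, 81, 236, 141, 311, 331] for k=0..6.
Cycle lengths of π_136 on ℤ/385ℤ: [30, 30, 30, 30, 30, 30, 30, 30, 30, 30, 6, 6, 6, 6, 6, 5, 5, 5, 5, 5, 5, 5, 5, 5, 5, 1, 1, 1, 1, 1]; 30 cycles in total.
30 cycles on 385: each ℓ→(−1)^(ℓ−1), product (−1)^355 = -1.
Zolotarev: (136|385) = -1, matching the cycle-count sign.

-1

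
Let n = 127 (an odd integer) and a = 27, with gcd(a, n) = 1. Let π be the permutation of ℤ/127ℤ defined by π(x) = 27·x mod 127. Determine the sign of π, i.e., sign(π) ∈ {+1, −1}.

-1

Orbit of 102 under x↦27x: [102, 87, 63, 50, 80, 1, 27]… (length divides ord_127(27)).
Decompose π into cycles: lengths [42, 42, 42, 1] (4 cycles, including the fixed point 0).
4 cycles on 127: each ℓ→(−1)^(ℓ−1), product (−1)^123 = -1.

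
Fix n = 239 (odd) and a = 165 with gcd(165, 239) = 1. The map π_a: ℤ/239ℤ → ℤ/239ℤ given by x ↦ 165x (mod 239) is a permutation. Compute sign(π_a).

Start at x=108: 108 → 134 → 122 → 54 → 67 → 61 → 27 → … (one orbit).
3 cycles of lengths [119, 119, 1].
3 cycles on 239: each ℓ→(−1)^(ℓ−1), product (−1)^236 = +1.
Check: (165/239) = +1 by Zolotarev.

+1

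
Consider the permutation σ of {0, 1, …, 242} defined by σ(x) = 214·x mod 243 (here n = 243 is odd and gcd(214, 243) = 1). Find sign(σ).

Start at x=79: 79 → 139 → 100 → 16 → 22 → 91 → 34 → … (one orbit).
Decompose π into cycles: lengths [81, 81, 27, 27, 9, 9, 3, 3, 1, 1, 1] (11 cycles, including the fixed point 0).
With 11 cycles on 243 points, sign = (−1)^{243−11} = +1.
Via Zolotarev, sign(π_{214}) = (214|243) = +1.

+1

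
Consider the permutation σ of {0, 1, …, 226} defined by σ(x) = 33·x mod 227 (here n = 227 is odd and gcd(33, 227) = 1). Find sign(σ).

+1

Trace 136: π^k(136) = [136, 175, 100, 122, 167, 63, 36] for k=0..6.
Decompose π into cycles: lengths [113, 113, 1] (3 cycles, including the fixed point 0).
With 3 cycles on 227 points, sign = (−1)^{227−3} = +1.
Zolotarev: (33|227) = +1, matching the cycle-count sign.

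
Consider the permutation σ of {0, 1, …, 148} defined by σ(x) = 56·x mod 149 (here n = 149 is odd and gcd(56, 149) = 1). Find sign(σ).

-1

Start at x=131: 131 → 35 → 23 → 96 → 12 → 76 → 84 → … (one orbit).
π_56 has 2 disjoint cycles with lengths [148, 1] on {0,…,148}.
2 cycles on 149: each ℓ→(−1)^(ℓ−1), product (−1)^147 = -1.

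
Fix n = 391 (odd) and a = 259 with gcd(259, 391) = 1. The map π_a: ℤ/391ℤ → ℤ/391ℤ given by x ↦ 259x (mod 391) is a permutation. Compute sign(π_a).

+1

Start at x=225: 225 → 16 → 234 → 1 → 259 → 220 → 285 → … (one orbit).
15 cycles of lengths [44, 44, 44, 44, 44, 44, 44, 44, 11, 11, 4, 4, 4, 4, 1].
sign(π) = (−1)^{n − #cycles} = (−1)^{391−15} = (−1)^376 = +1.
Zolotarev: (259|391) = +1, matching the cycle-count sign.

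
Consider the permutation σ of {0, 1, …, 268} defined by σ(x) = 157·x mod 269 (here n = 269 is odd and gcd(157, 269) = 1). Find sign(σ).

Orbit of 217 under x↦157x: [217, 175, 37, 160, 103, 31, 25]… (length divides ord_269(157)).
The orbit structure of x ↦ 157x mod 269: 2 orbits of sizes [268, 1].
sign(π) = (−1)^{n − #cycles} = (−1)^{269−2} = (−1)^267 = -1.
Zolotarev: (157|269) = -1, matching the cycle-count sign.

-1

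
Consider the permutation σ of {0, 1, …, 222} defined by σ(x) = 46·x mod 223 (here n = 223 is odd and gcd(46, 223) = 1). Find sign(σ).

-1

Trace 135: π^k(135) = [135, 189, 220, 85, 119, 122, 37] for k=0..6.
Cycle lengths of π_46 on ℤ/223ℤ: [222, 1]; 2 cycles in total.
223 − 2 = 221 transpositions; sign(π) = (−1)^221 = -1.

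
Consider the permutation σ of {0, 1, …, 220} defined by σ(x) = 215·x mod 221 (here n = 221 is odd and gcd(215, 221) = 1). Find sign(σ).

+1

Orbit of 157 under x↦215x: [157, 163, 127, 122, 152, 193, 168]… (length divides ord_221(215)).
π_215 has 7 disjoint cycles with lengths [48, 48, 48, 48, 16, 12, 1] on {0,…,220}.
With 7 cycles on 221 points, sign = (−1)^{221−7} = +1.
Zolotarev: (215|221) = +1, matching the cycle-count sign.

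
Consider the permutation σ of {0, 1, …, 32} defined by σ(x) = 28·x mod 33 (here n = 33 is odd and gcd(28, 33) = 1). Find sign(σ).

Start at x=4: 4 → 13 → 1 → 28 → 25 → 7 → 31 → … (one orbit).
Cycle lengths of π_28 on ℤ/33ℤ: [10, 10, 10, 1, 1, 1]; 6 cycles in total.
With 6 cycles on 33 points, sign = (−1)^{33−6} = -1.

-1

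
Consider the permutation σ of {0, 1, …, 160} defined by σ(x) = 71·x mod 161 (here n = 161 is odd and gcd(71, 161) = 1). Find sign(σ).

+1

Orbit of 78 under x↦71x: [78, 64, 36, 141, 29, 127, 1]… (length divides ord_161(71)).
21 cycles of lengths [11, 11, 11, 11, 11, 11, 11, 11, 11, 11, 11, 11, 11, 11, 1, 1, 1, 1, 1, 1, 1].
With 21 cycles on 161 points, sign = (−1)^{161−21} = +1.
Zolotarev: (71|161) = +1, matching the cycle-count sign.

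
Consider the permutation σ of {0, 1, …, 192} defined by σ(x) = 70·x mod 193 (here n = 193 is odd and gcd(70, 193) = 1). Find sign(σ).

-1

Orbit of 4 under x↦70x: [4, 87, 107, 156, 112, 120, 101]… (length divides ord_193(70)).
Decompose π into cycles: lengths [192, 1] (2 cycles, including the fixed point 0).
With 2 cycles on 193 points, sign = (−1)^{193−2} = -1.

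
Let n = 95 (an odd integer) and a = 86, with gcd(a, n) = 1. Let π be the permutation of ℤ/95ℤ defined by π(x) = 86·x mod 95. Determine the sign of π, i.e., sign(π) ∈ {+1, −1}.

Start at x=66: 66 → 71 → 26 → 51 → 16 → 46 → 61 → … (one orbit).
π_86 has 10 disjoint cycles with lengths [18, 18, 18, 18, 18, 1, 1, 1, 1, 1] on {0,…,94}.
With 10 cycles on 95 points, sign = (−1)^{95−10} = -1.

-1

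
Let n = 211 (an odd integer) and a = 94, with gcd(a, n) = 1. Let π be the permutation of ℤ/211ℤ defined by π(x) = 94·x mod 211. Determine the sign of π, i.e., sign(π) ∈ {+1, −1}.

-1

Start at x=15: 15 → 144 → 32 → 54 → 12 → 73 → 110 → … (one orbit).
π_94 has 6 disjoint cycles with lengths [42, 42, 42, 42, 42, 1] on {0,…,210}.
n − c = 211 − 6 = 205; sign = (−1)^205 = -1.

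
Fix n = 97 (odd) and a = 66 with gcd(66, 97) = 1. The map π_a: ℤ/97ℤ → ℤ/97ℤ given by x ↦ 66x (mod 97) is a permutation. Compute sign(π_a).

+1

Orbit of 85 under x↦66x: [85, 81, 11, 47, 95, 62, 18]… (length divides ord_97(66)).
The orbit structure of x ↦ 66x mod 97: 3 orbits of sizes [48, 48, 1].
Σ(ℓ_i−1) = 97−3 = 94; sign = (−1)^94 = +1.
Via Zolotarev, sign(π_{66}) = (66|97) = +1.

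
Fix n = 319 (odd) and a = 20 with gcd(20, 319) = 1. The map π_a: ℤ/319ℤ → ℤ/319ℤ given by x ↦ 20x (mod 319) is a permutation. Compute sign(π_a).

+1

Trace 257: π^k(257) = [257, 36, 82, 45, 262, 136, 168] for k=0..6.
15 cycles of lengths [35, 35, 35, 35, 35, 35, 35, 35, 7, 7, 7, 7, 5, 5, 1].
319 − 15 = 304 transpositions; sign(π) = (−1)^304 = +1.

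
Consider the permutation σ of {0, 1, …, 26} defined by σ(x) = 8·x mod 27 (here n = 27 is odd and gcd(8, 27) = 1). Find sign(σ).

Start at x=10: 10 → 26 → 19 → 17 → 1 → 8 → 10 (one orbit).
8 cycles of lengths [6, 6, 6, 2, 2, 2, 2, 1].
8 cycles on 27: each ℓ→(−1)^(ℓ−1), product (−1)^19 = -1.

-1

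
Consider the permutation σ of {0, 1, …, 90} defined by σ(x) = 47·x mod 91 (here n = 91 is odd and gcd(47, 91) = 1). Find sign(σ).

+1

Start at x=83: 83 → 79 → 73 → 64 → 5 → 53 → 34 → … (one orbit).
Cycle type of π: 12×6 + 6 + 4×3 + 1; total 11 cycles.
With 11 cycles on 91 points, sign = (−1)^{91−11} = +1.
Zolotarev: (47|91) = +1, matching the cycle-count sign.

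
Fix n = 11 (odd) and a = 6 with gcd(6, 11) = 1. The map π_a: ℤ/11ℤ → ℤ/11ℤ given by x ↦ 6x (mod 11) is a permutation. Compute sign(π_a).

-1

Orbit of 3 under x↦6x: [3, 7, 9, 10, 5, 8, 4]… (length divides ord_11(6)).
Cycle lengths of π_6 on ℤ/11ℤ: [10, 1]; 2 cycles in total.
n − c = 11 − 2 = 9; sign = (−1)^9 = -1.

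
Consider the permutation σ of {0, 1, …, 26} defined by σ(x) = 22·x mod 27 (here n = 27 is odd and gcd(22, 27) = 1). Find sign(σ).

+1

Start at x=7: 7 → 19 → 13 → 16 → 1 → 22 → 25 → … (one orbit).
Cycle lengths of π_22 on ℤ/27ℤ: [9, 9, 3, 3, 1, 1, 1]; 7 cycles in total.
n − c = 27 − 7 = 20; sign = (−1)^20 = +1.
Via Zolotarev, sign(π_{22}) = (22|27) = +1.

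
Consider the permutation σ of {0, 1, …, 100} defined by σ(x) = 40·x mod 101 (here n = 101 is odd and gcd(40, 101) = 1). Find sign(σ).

Start at x=92: 92 → 44 → 43 → 3 → 19 → 53 → 100 → … (one orbit).
Decompose π into cycles: lengths [100, 1] (2 cycles, including the fixed point 0).
Σ(ℓ_i−1) = 101−2 = 99; sign = (−1)^99 = -1.
Check: (40/101) = -1 by Zolotarev.

-1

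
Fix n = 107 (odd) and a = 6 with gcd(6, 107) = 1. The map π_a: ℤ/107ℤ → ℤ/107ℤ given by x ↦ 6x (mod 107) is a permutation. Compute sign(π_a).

-1

Trace 45: π^k(45) = [45, 56, 15, 90, 5, 30, 73] for k=0..6.
The orbit structure of x ↦ 6x mod 107: 2 orbits of sizes [106, 1].
Σ(ℓ_i−1) = 107−2 = 105; sign = (−1)^105 = -1.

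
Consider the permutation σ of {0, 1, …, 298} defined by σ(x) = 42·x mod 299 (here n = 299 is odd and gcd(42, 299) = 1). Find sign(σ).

-1

Trace 16: π^k(16) = [16, 74, 118, 172, 48, 222, 55] for k=0..6.
Decompose π into cycles: lengths [66, 66, 66, 66, 22, 3, 3, 3, 3, 1] (10 cycles, including the fixed point 0).
With 10 cycles on 299 points, sign = (−1)^{299−10} = -1.
Check: (42/299) = -1 by Zolotarev.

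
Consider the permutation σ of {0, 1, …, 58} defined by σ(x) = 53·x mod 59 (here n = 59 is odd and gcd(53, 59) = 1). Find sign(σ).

+1

Start at x=5: 5 → 29 → 3 → 41 → 49 → 1 → 53 → … (one orbit).
The orbit structure of x ↦ 53x mod 59: 3 orbits of sizes [29, 29, 1].
With 3 cycles on 59 points, sign = (−1)^{59−3} = +1.
Check: (53/59) = +1 by Zolotarev.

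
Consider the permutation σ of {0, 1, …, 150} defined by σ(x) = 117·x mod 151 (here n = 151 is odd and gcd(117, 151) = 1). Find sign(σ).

-1

Trace 9: π^k(9) = [9, 147, 136, 57, 25, 56, 59] for k=0..6.
Cycle type of π: 150 + 1; total 2 cycles.
151 − 2 = 149 transpositions; sign(π) = (−1)^149 = -1.
Check: (117/151) = -1 by Zolotarev.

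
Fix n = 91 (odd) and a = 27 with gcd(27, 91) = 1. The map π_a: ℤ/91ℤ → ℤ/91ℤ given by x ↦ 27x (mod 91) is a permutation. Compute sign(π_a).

-1

Start at x=27: 27 → 1 → 27 (one orbit).
52 cycles of lengths [2, 2, 2, 2, 2, 2, 2, 2, 2, 2, 2, 2, 2, 2, 2, 2, 2, 2, 2, 2, 2, 2, 2, 2, 2, 2, 2, 2, 2, 2, 2, 2, 2, 2, 2, 2, 2, 2, 2, 1, 1, 1, 1, 1, 1, 1, 1, 1, 1, 1, 1, 1].
With 52 cycles on 91 points, sign = (−1)^{91−52} = -1.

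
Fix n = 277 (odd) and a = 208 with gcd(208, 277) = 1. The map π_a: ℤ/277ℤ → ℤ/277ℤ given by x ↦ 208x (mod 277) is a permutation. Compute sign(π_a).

Orbit of 264 under x↦208x: [264, 66, 155, 108, 27, 76, 19]… (length divides ord_277(208)).
Decompose π into cycles: lengths [46, 46, 46, 46, 46, 46, 1] (7 cycles, including the fixed point 0).
sign(π) = (−1)^{n − #cycles} = (−1)^{277−7} = (−1)^270 = +1.
The Jacobi symbol (208|277) = +1 (Zolotarev) agrees.

+1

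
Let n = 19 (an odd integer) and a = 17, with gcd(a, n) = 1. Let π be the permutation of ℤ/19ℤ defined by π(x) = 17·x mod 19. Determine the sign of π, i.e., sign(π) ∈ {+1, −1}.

Orbit of 9 under x↦17x: [9, 1, 17, 4, 11, 16, 6]… (length divides ord_19(17)).
3 cycles of lengths [9, 9, 1].
With 3 cycles on 19 points, sign = (−1)^{19−3} = +1.

+1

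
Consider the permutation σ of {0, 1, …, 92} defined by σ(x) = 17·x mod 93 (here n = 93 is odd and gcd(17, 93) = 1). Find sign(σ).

Trace 89: π^k(89) = [89, 25, 53, 64, 65, 82, 92] for k=0..6.
Cycle lengths of π_17 on ℤ/93ℤ: [30, 30, 30, 2, 1]; 5 cycles in total.
With 5 cycles on 93 points, sign = (−1)^{93−5} = +1.

+1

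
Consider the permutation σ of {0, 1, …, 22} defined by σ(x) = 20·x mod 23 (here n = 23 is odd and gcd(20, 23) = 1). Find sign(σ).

-1

Trace 8: π^k(8) = [8, 22, 3, 14, 4, 11, 13] for k=0..6.
Cycle type of π: 22 + 1; total 2 cycles.
n − c = 23 − 2 = 21; sign = (−1)^21 = -1.
Check: (20/23) = -1 by Zolotarev.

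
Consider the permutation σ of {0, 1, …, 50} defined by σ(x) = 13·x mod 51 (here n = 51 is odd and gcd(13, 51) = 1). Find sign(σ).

+1

Start at x=1: 1 → 13 → 16 → 4 → 1 (one orbit).
The orbit structure of x ↦ 13x mod 51: 15 orbits of sizes [4, 4, 4, 4, 4, 4, 4, 4, 4, 4, 4, 4, 1, 1, 1].
15 cycles on 51: each ℓ→(−1)^(ℓ−1), product (−1)^36 = +1.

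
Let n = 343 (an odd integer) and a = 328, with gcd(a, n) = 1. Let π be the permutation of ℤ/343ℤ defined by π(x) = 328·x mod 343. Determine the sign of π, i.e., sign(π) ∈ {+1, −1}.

Orbit of 218 under x↦328x: [218, 160, 1, 328, 225, 55, 204]… (length divides ord_343(328)).
10 cycles of lengths [98, 98, 98, 14, 14, 14, 2, 2, 2, 1].
sign(π) = (−1)^{n − #cycles} = (−1)^{343−10} = (−1)^333 = -1.
Zolotarev: (328|343) = -1, matching the cycle-count sign.

-1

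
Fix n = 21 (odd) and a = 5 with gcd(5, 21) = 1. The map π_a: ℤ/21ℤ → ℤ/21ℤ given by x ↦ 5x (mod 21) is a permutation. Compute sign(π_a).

Orbit of 17 under x↦5x: [17, 1, 5, 4, 20, 16]… (length divides ord_21(5)).
The orbit structure of x ↦ 5x mod 21: 5 orbits of sizes [6, 6, 6, 2, 1].
n − c = 21 − 5 = 16; sign = (−1)^16 = +1.
The Jacobi symbol (5|21) = +1 (Zolotarev) agrees.

+1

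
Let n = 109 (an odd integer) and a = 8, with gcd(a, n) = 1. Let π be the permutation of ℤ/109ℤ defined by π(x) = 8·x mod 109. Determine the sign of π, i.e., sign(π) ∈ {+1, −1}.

-1

Start at x=8: 8 → 64 → 76 → 63 → 68 → 108 → 101 → … (one orbit).
Cycle lengths of π_8 on ℤ/109ℤ: [12, 12, 12, 12, 12, 12, 12, 12, 12, 1]; 10 cycles in total.
10 cycles on 109: each ℓ→(−1)^(ℓ−1), product (−1)^99 = -1.
Check: (8/109) = -1 by Zolotarev.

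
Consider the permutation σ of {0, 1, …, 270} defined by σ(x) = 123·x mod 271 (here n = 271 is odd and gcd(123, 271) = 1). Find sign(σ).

-1

Trace 34: π^k(34) = [34, 117, 28, 192, 39, 190, 64] for k=0..6.
Cycle type of π: 90×3 + 1; total 4 cycles.
4 cycles on 271: each ℓ→(−1)^(ℓ−1), product (−1)^267 = -1.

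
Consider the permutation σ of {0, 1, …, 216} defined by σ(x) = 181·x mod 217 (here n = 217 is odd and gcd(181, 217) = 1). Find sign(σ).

Orbit of 211 under x↦181x: [211, 216, 36, 6, 1, 181]… (length divides ord_217(181)).
π_181 has 39 disjoint cycles with lengths [6, 6, 6, 6, 6, 6, 6, 6, 6, 6, 6, 6, 6, 6, 6, 6, 6, 6, 6, 6, 6, 6, 6, 6, 6, 6, 6, 6, 6, 6, 6, 6, 6, 6, 6, 2, 2, 2, 1] on {0,…,216}.
sign(π) = (−1)^{n − #cycles} = (−1)^{217−39} = (−1)^178 = +1.
(181|217)_J = +1 (Zolotarev's lemma cross-check).

+1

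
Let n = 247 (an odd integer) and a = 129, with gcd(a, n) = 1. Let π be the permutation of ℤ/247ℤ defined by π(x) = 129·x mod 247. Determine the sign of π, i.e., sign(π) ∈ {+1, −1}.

Start at x=155: 155 → 235 → 181 → 131 → 103 → 196 → 90 → … (one orbit).
Decompose π into cycles: lengths [18, 18, 18, 18, 18, 18, 18, 18, 18, 18, 18, 18, 18, 2, 2, 2, 2, 2, 2, 1] (20 cycles, including the fixed point 0).
With 20 cycles on 247 points, sign = (−1)^{247−20} = -1.

-1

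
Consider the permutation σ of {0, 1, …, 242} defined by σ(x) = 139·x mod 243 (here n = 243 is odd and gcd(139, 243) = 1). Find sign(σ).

+1

Start at x=211: 211 → 169 → 163 → 58 → 43 → 145 → 229 → … (one orbit).
11 cycles of lengths [81, 81, 27, 27, 9, 9, 3, 3, 1, 1, 1].
With 11 cycles on 243 points, sign = (−1)^{243−11} = +1.
Via Zolotarev, sign(π_{139}) = (139|243) = +1.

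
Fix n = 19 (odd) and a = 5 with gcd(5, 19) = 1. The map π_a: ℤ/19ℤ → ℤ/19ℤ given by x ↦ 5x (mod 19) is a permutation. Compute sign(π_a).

+1

Start at x=6: 6 → 11 → 17 → 9 → 7 → 16 → 4 → … (one orbit).
Cycle type of π: 9×2 + 1; total 3 cycles.
n − c = 19 − 3 = 16; sign = (−1)^16 = +1.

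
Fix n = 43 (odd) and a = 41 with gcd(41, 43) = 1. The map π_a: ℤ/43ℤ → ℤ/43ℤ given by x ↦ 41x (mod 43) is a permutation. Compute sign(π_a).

Orbit of 16 under x↦41x: [16, 11, 21, 1, 41, 4, 35]… (length divides ord_43(41)).
Cycle lengths of π_41 on ℤ/43ℤ: [7, 7, 7, 7, 7, 7, 1]; 7 cycles in total.
With 7 cycles on 43 points, sign = (−1)^{43−7} = +1.

+1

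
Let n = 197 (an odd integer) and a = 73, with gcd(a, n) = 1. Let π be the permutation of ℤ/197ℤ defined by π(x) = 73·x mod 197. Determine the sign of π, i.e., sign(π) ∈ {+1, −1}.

Trace 62: π^k(62) = [62, 192, 29, 147, 93, 91, 142] for k=0..6.
Cycle type of π: 196 + 1; total 2 cycles.
With 2 cycles on 197 points, sign = (−1)^{197−2} = -1.
Check: (73/197) = -1 by Zolotarev.

-1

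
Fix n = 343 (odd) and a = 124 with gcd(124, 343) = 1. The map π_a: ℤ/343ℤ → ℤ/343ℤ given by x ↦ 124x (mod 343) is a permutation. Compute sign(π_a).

-1

Orbit of 229 under x↦124x: [229, 270, 209, 191, 17, 50, 26]… (length divides ord_343(124)).
Cycle lengths of π_124 on ℤ/343ℤ: [294, 42, 6, 1]; 4 cycles in total.
Σ(ℓ_i−1) = 343−4 = 339; sign = (−1)^339 = -1.
Via Zolotarev, sign(π_{124}) = (124|343) = -1.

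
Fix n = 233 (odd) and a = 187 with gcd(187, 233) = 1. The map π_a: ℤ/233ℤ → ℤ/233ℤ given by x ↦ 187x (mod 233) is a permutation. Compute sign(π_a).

Trace 85: π^k(85) = [85, 51, 217, 37, 162, 4, 49] for k=0..6.
π_187 has 5 disjoint cycles with lengths [58, 58, 58, 58, 1] on {0,…,232}.
n − c = 233 − 5 = 228; sign = (−1)^228 = +1.
Via Zolotarev, sign(π_{187}) = (187|233) = +1.

+1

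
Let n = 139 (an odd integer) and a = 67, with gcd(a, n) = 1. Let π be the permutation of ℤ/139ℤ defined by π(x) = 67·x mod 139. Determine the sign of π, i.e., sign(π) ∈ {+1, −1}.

Trace 13: π^k(13) = [13, 37, 116, 127, 30, 64, 118] for k=0..6.
The orbit structure of x ↦ 67x mod 139: 3 orbits of sizes [69, 69, 1].
3 cycles on 139: each ℓ→(−1)^(ℓ−1), product (−1)^136 = +1.
Zolotarev: (67|139) = +1, matching the cycle-count sign.

+1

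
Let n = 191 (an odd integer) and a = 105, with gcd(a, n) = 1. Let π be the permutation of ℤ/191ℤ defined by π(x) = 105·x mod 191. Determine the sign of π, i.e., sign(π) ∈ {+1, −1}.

Orbit of 14 under x↦105x: [14, 133, 22, 18, 171, 1, 105]… (length divides ord_191(105)).
The orbit structure of x ↦ 105x mod 191: 2 orbits of sizes [190, 1].
2 cycles on 191: each ℓ→(−1)^(ℓ−1), product (−1)^189 = -1.
Via Zolotarev, sign(π_{105}) = (105|191) = -1.

-1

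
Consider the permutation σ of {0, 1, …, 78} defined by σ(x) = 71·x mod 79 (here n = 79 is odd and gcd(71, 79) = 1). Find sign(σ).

-1

Orbit of 8 under x↦71x: [8, 15, 38, 12, 62, 57, 18]… (length divides ord_79(71)).
The orbit structure of x ↦ 71x mod 79: 4 orbits of sizes [26, 26, 26, 1].
sign(π) = (−1)^{n − #cycles} = (−1)^{79−4} = (−1)^75 = -1.
Check: (71/79) = -1 by Zolotarev.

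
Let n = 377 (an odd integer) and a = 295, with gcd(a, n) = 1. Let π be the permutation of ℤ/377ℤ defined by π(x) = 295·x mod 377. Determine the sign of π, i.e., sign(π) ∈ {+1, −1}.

+1

Trace 289: π^k(289) = [289, 53, 178, 107, 274, 152, 354] for k=0..6.
The orbit structure of x ↦ 295x mod 377: 15 orbits of sizes [42, 42, 42, 42, 42, 42, 42, 42, 14, 14, 3, 3, 3, 3, 1].
n − c = 377 − 15 = 362; sign = (−1)^362 = +1.
Zolotarev: (295|377) = +1, matching the cycle-count sign.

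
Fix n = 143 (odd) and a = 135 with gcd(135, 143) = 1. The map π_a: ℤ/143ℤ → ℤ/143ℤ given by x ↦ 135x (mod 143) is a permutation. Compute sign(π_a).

-1

Trace 92: π^k(92) = [92, 122, 25, 86, 27, 70, 12] for k=0..6.
Cycle lengths of π_135 on ℤ/143ℤ: [20, 20, 20, 20, 20, 20, 5, 5, 4, 4, 4, 1]; 12 cycles in total.
sign(π) = (−1)^{n − #cycles} = (−1)^{143−12} = (−1)^131 = -1.
The Jacobi symbol (135|143) = -1 (Zolotarev) agrees.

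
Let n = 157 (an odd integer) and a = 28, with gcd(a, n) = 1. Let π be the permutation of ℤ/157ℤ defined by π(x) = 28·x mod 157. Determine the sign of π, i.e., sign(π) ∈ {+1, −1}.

Trace 28: π^k(28) = [28, 156, 129, 1] for k=0..3.
The orbit structure of x ↦ 28x mod 157: 40 orbits of sizes [4, 4, 4, 4, 4, 4, 4, 4, 4, 4, 4, 4, 4, 4, 4, 4, 4, 4, 4, 4, 4, 4, 4, 4, 4, 4, 4, 4, 4, 4, 4, 4, 4, 4, 4, 4, 4, 4, 4, 1].
With 40 cycles on 157 points, sign = (−1)^{157−40} = -1.

-1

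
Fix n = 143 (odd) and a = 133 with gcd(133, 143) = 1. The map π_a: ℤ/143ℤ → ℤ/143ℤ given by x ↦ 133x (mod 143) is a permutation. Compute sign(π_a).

Trace 1: π^k(1) = [1, 133, 100] for k=0..2.
Decompose π into cycles: lengths [3, 3, 3, 3, 3, 3, 3, 3, 3, 3, 3, 3, 3, 3, 3, 3, 3, 3, 3, 3, 3, 3, 3, 3, 3, 3, 3, 3, 3, 3, 3, 3, 3, 3, 3, 3, 3, 3, 3, 3, 3, 3, 3, 3, 1, 1, 1, 1, 1, 1, 1, 1, 1, 1, 1] (55 cycles, including the fixed point 0).
55 cycles on 143: each ℓ→(−1)^(ℓ−1), product (−1)^88 = +1.

+1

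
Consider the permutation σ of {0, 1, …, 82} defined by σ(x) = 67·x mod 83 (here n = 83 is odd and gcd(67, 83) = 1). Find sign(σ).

-1

Orbit of 76 under x↦67x: [76, 29, 34, 37, 72, 10, 6]… (length divides ord_83(67)).
2 cycles of lengths [82, 1].
With 2 cycles on 83 points, sign = (−1)^{83−2} = -1.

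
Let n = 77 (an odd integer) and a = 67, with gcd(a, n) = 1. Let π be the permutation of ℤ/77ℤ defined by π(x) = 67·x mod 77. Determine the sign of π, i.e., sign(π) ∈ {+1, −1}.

Start at x=67: 67 → 23 → 1 → 67 (one orbit).
π_67 has 33 disjoint cycles with lengths [3, 3, 3, 3, 3, 3, 3, 3, 3, 3, 3, 3, 3, 3, 3, 3, 3, 3, 3, 3, 3, 3, 1, 1, 1, 1, 1, 1, 1, 1, 1, 1, 1] on {0,…,76}.
sign(π) = (−1)^{n − #cycles} = (−1)^{77−33} = (−1)^44 = +1.
Zolotarev: (67|77) = +1, matching the cycle-count sign.

+1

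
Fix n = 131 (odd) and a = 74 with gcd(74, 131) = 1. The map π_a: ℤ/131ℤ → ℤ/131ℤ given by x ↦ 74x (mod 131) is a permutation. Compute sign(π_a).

+1

Trace 94: π^k(94) = [94, 13, 45, 55, 9, 11, 28] for k=0..6.
The orbit structure of x ↦ 74x mod 131: 3 orbits of sizes [65, 65, 1].
sign(π) = (−1)^{n − #cycles} = (−1)^{131−3} = (−1)^128 = +1.
The Jacobi symbol (74|131) = +1 (Zolotarev) agrees.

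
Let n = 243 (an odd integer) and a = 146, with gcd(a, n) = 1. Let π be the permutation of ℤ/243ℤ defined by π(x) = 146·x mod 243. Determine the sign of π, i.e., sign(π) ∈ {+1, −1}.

-1

Start at x=67: 67 → 62 → 61 → 158 → 226 → 191 → 184 → … (one orbit).
6 cycles of lengths [162, 54, 18, 6, 2, 1].
With 6 cycles on 243 points, sign = (−1)^{243−6} = -1.
Zolotarev: (146|243) = -1, matching the cycle-count sign.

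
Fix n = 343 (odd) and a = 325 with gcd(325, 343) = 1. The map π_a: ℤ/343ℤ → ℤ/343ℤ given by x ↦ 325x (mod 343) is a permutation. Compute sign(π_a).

-1

Start at x=342: 342 → 18 → 19 → 1 → 325 → 324 → 342 (one orbit).
Cycle lengths of π_325 on ℤ/343ℤ: [6, 6, 6, 6, 6, 6, 6, 6, 6, 6, 6, 6, 6, 6, 6, 6, 6, 6, 6, 6, 6, 6, 6, 6, 6, 6, 6, 6, 6, 6, 6, 6, 6, 6, 6, 6, 6, 6, 6, 6, 6, 6, 6, 6, 6, 6, 6, 6, 6, 6, 6, 6, 6, 6, 6, 6, 6, 1]; 58 cycles in total.
58 cycles on 343: each ℓ→(−1)^(ℓ−1), product (−1)^285 = -1.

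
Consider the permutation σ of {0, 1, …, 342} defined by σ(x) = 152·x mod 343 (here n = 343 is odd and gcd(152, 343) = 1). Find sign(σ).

Trace 283: π^k(283) = [283, 141, 166, 193, 181, 72, 311] for k=0..6.
Cycle type of π: 294 + 42 + 6 + 1; total 4 cycles.
n − c = 343 − 4 = 339; sign = (−1)^339 = -1.
(152|343)_J = -1 (Zolotarev's lemma cross-check).

-1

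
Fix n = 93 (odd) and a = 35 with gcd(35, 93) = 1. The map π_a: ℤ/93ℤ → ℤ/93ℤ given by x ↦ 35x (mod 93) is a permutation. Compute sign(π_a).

Start at x=64: 64 → 8 → 1 → 35 → 16 → 2 → 70 → … (one orbit).
π_35 has 14 disjoint cycles with lengths [10, 10, 10, 10, 10, 10, 5, 5, 5, 5, 5, 5, 2, 1] on {0,…,92}.
sign(π) = (−1)^{n − #cycles} = (−1)^{93−14} = (−1)^79 = -1.
Zolotarev: (35|93) = -1, matching the cycle-count sign.

-1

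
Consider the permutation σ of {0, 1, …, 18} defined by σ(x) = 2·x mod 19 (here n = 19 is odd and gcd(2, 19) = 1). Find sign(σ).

Trace 1: π^k(1) = [1, 2, 4, 8, 16, 13, 7] for k=0..6.
Cycle type of π: 18 + 1; total 2 cycles.
n − c = 19 − 2 = 17; sign = (−1)^17 = -1.
Check: (2/19) = -1 by Zolotarev.

-1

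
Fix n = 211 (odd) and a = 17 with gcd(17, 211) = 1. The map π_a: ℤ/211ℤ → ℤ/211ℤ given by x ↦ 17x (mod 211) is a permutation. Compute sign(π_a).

Start at x=11: 11 → 187 → 14 → 27 → 37 → 207 → 143 → … (one orbit).
2 cycles of lengths [210, 1].
Σ(ℓ_i−1) = 211−2 = 209; sign = (−1)^209 = -1.
(17|211)_J = -1 (Zolotarev's lemma cross-check).

-1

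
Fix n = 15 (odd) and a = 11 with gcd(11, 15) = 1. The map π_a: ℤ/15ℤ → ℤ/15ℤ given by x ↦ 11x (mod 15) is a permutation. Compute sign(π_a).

-1

Orbit of 1 under x↦11x: [1, 11]… (length divides ord_15(11)).
10 cycles of lengths [2, 2, 2, 2, 2, 1, 1, 1, 1, 1].
15 − 10 = 5 transpositions; sign(π) = (−1)^5 = -1.
Check: (11/15) = -1 by Zolotarev.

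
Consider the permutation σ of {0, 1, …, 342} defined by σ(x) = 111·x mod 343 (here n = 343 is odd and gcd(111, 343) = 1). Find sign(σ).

-1

Trace 78: π^k(78) = [78, 83, 295, 160, 267, 139, 337] for k=0..6.
Cycle lengths of π_111 on ℤ/343ℤ: [98, 98, 98, 14, 14, 14, 2, 2, 2, 1]; 10 cycles in total.
10 cycles on 343: each ℓ→(−1)^(ℓ−1), product (−1)^333 = -1.
The Jacobi symbol (111|343) = -1 (Zolotarev) agrees.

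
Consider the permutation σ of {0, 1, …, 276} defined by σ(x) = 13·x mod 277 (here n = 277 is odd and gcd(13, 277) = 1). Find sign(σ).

Start at x=213: 213 → 276 → 264 → 108 → 19 → 247 → 164 → … (one orbit).
Cycle type of π: 46×6 + 1; total 7 cycles.
277 − 7 = 270 transpositions; sign(π) = (−1)^270 = +1.

+1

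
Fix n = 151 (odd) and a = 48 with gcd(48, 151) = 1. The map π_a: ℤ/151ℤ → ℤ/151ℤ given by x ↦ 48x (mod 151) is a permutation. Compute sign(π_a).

-1

Trace 1: π^k(1) = [1, 48, 39, 60, 11, 75, 127] for k=0..6.
The orbit structure of x ↦ 48x mod 151: 2 orbits of sizes [150, 1].
Σ(ℓ_i−1) = 151−2 = 149; sign = (−1)^149 = -1.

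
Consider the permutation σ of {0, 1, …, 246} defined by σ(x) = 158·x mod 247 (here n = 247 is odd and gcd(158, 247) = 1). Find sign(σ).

Start at x=214: 214 → 220 → 180 → 35 → 96 → 101 → 150 → … (one orbit).
Cycle lengths of π_158 on ℤ/247ℤ: [36, 36, 36, 36, 36, 36, 12, 9, 9, 1]; 10 cycles in total.
With 10 cycles on 247 points, sign = (−1)^{247−10} = -1.

-1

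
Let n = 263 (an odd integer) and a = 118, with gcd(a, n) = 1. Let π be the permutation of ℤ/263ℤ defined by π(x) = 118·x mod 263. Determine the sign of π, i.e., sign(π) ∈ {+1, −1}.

Orbit of 53 under x↦118x: [53, 205, 257, 81, 90, 100, 228]… (length divides ord_263(118)).
π_118 has 2 disjoint cycles with lengths [262, 1] on {0,…,262}.
sign(π) = (−1)^{n − #cycles} = (−1)^{263−2} = (−1)^261 = -1.
(118|263)_J = -1 (Zolotarev's lemma cross-check).

-1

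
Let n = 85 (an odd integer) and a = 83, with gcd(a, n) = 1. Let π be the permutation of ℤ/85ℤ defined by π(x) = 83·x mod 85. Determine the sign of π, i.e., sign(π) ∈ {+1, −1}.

-1

Orbit of 77 under x↦83x: [77, 16, 53, 64, 42, 1, 83]… (length divides ord_85(83)).
12 cycles of lengths [8, 8, 8, 8, 8, 8, 8, 8, 8, 8, 4, 1].
Σ(ℓ_i−1) = 85−12 = 73; sign = (−1)^73 = -1.
(83|85)_J = -1 (Zolotarev's lemma cross-check).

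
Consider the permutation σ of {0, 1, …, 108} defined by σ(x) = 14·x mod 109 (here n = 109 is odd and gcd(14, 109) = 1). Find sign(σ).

-1

Trace 54: π^k(54) = [54, 102, 11, 45, 85, 100, 92] for k=0..6.
π_14 has 2 disjoint cycles with lengths [108, 1] on {0,…,108}.
n − c = 109 − 2 = 107; sign = (−1)^107 = -1.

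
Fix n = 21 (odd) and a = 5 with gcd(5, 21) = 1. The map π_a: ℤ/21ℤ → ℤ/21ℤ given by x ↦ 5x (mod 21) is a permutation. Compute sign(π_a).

+1

Trace 4: π^k(4) = [4, 20, 16, 17, 1, 5] for k=0..5.
π_5 has 5 disjoint cycles with lengths [6, 6, 6, 2, 1] on {0,…,20}.
With 5 cycles on 21 points, sign = (−1)^{21−5} = +1.
Zolotarev: (5|21) = +1, matching the cycle-count sign.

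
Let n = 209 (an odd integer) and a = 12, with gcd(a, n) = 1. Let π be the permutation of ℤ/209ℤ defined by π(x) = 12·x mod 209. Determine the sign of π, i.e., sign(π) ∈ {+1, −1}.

Orbit of 12 under x↦12x: [12, 144, 56, 45, 122, 1]… (length divides ord_209(12)).
π_12 has 44 disjoint cycles with lengths [6, 6, 6, 6, 6, 6, 6, 6, 6, 6, 6, 6, 6, 6, 6, 6, 6, 6, 6, 6, 6, 6, 6, 6, 6, 6, 6, 6, 6, 6, 6, 6, 6, 1, 1, 1, 1, 1, 1, 1, 1, 1, 1, 1] on {0,…,208}.
209 − 44 = 165 transpositions; sign(π) = (−1)^165 = -1.
(12|209)_J = -1 (Zolotarev's lemma cross-check).

-1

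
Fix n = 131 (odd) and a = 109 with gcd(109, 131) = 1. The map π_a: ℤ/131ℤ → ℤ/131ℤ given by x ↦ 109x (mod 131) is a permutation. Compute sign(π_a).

+1

Start at x=99: 99 → 49 → 101 → 5 → 21 → 62 → 77 → … (one orbit).
Cycle type of π: 65×2 + 1; total 3 cycles.
Σ(ℓ_i−1) = 131−3 = 128; sign = (−1)^128 = +1.
The Jacobi symbol (109|131) = +1 (Zolotarev) agrees.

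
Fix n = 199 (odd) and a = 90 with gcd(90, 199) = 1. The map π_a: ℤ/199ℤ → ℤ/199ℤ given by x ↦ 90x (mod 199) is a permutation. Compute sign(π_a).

Start at x=106: 106 → 187 → 114 → 111 → 40 → 18 → 28 → … (one orbit).
π_90 has 7 disjoint cycles with lengths [33, 33, 33, 33, 33, 33, 1] on {0,…,198}.
7 cycles on 199: each ℓ→(−1)^(ℓ−1), product (−1)^192 = +1.
Via Zolotarev, sign(π_{90}) = (90|199) = +1.

+1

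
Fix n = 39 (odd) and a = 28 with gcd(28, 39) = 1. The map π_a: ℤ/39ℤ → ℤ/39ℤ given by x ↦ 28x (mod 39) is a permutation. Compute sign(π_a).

Start at x=1: 1 → 28 → 4 → 34 → 16 → 19 → 25 → … (one orbit).
π_28 has 6 disjoint cycles with lengths [12, 12, 12, 1, 1, 1] on {0,…,38}.
With 6 cycles on 39 points, sign = (−1)^{39−6} = -1.
Via Zolotarev, sign(π_{28}) = (28|39) = -1.

-1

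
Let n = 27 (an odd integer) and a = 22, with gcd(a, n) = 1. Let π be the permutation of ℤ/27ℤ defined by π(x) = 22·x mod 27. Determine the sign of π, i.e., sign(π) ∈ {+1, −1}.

Start at x=7: 7 → 19 → 13 → 16 → 1 → 22 → 25 → … (one orbit).
7 cycles of lengths [9, 9, 3, 3, 1, 1, 1].
Σ(ℓ_i−1) = 27−7 = 20; sign = (−1)^20 = +1.
Via Zolotarev, sign(π_{22}) = (22|27) = +1.

+1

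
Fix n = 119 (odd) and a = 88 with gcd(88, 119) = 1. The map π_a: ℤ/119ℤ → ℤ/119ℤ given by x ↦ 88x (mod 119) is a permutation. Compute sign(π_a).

Trace 114: π^k(114) = [114, 36, 74, 86, 71, 60, 44] for k=0..6.
Cycle lengths of π_88 on ℤ/119ℤ: [48, 48, 16, 3, 3, 1]; 6 cycles in total.
n − c = 119 − 6 = 113; sign = (−1)^113 = -1.
The Jacobi symbol (88|119) = -1 (Zolotarev) agrees.

-1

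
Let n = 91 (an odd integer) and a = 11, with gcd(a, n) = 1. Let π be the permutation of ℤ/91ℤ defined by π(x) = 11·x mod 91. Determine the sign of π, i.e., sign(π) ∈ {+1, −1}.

Trace 11: π^k(11) = [11, 30, 57, 81, 72, 64, 67] for k=0..6.
Decompose π into cycles: lengths [12, 12, 12, 12, 12, 12, 12, 3, 3, 1] (10 cycles, including the fixed point 0).
91 − 10 = 81 transpositions; sign(π) = (−1)^81 = -1.

-1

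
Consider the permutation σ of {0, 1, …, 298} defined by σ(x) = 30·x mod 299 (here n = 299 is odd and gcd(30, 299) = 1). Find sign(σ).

-1

Trace 87: π^k(87) = [87, 218, 261, 56, 185, 168, 256] for k=0..6.
8 cycles of lengths [66, 66, 66, 66, 22, 6, 6, 1].
Σ(ℓ_i−1) = 299−8 = 291; sign = (−1)^291 = -1.
Zolotarev: (30|299) = -1, matching the cycle-count sign.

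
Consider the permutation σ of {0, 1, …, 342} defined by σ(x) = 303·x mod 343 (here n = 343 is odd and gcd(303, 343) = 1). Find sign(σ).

+1

Orbit of 9 under x↦303x: [9, 326, 337, 240, 4, 183, 226]… (length divides ord_343(303)).
π_303 has 7 disjoint cycles with lengths [147, 147, 21, 21, 3, 3, 1] on {0,…,342}.
Σ(ℓ_i−1) = 343−7 = 336; sign = (−1)^336 = +1.
Zolotarev: (303|343) = +1, matching the cycle-count sign.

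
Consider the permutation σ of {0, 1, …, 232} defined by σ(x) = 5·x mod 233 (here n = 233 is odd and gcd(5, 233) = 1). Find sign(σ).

-1

Orbit of 204 under x↦5x: [204, 88, 207, 103, 49, 12, 60]… (length divides ord_233(5)).
Decompose π into cycles: lengths [232, 1] (2 cycles, including the fixed point 0).
With 2 cycles on 233 points, sign = (−1)^{233−2} = -1.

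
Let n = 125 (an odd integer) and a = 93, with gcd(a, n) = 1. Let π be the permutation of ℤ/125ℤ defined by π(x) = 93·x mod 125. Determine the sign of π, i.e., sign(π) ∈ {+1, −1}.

Trace 24: π^k(24) = [24, 107, 76, 68, 74, 7, 26] for k=0..6.
π_93 has 12 disjoint cycles with lengths [20, 20, 20, 20, 20, 4, 4, 4, 4, 4, 4, 1] on {0,…,124}.
n − c = 125 − 12 = 113; sign = (−1)^113 = -1.
The Jacobi symbol (93|125) = -1 (Zolotarev) agrees.

-1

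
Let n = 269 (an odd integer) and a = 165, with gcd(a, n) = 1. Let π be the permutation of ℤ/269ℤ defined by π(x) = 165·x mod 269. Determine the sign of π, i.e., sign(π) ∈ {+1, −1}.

Orbit of 73 under x↦165x: [73, 209, 53, 137, 9, 140, 235]… (length divides ord_269(165)).
π_165 has 2 disjoint cycles with lengths [268, 1] on {0,…,268}.
n − c = 269 − 2 = 267; sign = (−1)^267 = -1.

-1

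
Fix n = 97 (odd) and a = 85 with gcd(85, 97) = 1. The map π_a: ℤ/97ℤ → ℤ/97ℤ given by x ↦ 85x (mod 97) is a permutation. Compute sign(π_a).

Start at x=1: 1 → 85 → 47 → 18 → 75 → 70 → 33 → … (one orbit).
The orbit structure of x ↦ 85x mod 97: 7 orbits of sizes [16, 16, 16, 16, 16, 16, 1].
With 7 cycles on 97 points, sign = (−1)^{97−7} = +1.
The Jacobi symbol (85|97) = +1 (Zolotarev) agrees.

+1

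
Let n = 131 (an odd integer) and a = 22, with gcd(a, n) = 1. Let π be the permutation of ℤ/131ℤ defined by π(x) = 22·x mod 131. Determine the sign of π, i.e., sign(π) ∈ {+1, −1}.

-1

Trace 10: π^k(10) = [10, 89, 124, 108, 18, 3, 66] for k=0..6.
The orbit structure of x ↦ 22x mod 131: 2 orbits of sizes [130, 1].
With 2 cycles on 131 points, sign = (−1)^{131−2} = -1.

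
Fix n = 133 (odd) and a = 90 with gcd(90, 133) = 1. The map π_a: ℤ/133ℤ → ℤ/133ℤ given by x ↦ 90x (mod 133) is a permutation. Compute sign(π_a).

Start at x=69: 69 → 92 → 34 → 1 → 90 → 120 → 27 → … (one orbit).
The orbit structure of x ↦ 90x mod 133: 11 orbits of sizes [18, 18, 18, 18, 18, 18, 18, 2, 2, 2, 1].
11 cycles on 133: each ℓ→(−1)^(ℓ−1), product (−1)^122 = +1.
Check: (90/133) = +1 by Zolotarev.

+1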